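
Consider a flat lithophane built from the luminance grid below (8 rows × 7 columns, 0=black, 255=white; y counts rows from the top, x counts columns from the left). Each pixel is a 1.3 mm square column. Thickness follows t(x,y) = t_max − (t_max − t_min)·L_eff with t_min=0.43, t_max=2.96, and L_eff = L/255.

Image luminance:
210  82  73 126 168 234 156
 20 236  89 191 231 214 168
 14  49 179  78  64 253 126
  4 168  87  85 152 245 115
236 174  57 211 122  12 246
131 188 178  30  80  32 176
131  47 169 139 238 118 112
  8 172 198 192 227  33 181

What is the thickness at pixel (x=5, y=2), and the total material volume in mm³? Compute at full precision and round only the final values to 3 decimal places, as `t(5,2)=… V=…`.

t(5,2)=0.450 V=151.780

span = t_max - t_min = 2.96 - 0.43 = 2.530
L(5,2) = 253, L_eff = 253/255 = 0.992157
t(5,2) = 2.96 - 2.530·0.992157 = 0.450
Σt over all 8·7 pixels = 458033/5100 ≈ 89.8103922
V = pitch²·Σt = 1.3²·458033/5100 = 151.780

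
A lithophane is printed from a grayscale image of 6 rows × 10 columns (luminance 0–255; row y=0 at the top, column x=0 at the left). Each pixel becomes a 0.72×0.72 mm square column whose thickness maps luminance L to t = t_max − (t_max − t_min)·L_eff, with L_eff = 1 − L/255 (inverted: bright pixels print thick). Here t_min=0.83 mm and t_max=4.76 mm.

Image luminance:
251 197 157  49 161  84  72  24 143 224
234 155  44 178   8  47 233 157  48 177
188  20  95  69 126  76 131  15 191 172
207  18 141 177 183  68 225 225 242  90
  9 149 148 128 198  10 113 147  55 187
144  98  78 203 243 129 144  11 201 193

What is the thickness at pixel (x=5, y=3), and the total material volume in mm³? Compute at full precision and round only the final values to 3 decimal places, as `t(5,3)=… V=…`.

span = t_max - t_min = 4.76 - 0.83 = 3.930
L(5,3) = 68, L_eff = 1 - 68/255 = 0.733333 (inverted)
t(5,3) = 4.76 - 3.930·0.733333 = 1.878
Σt over all 6·10 pixels = 145689/850 ≈ 171.3988235
V = pitch²·Σt = 0.72²·145689/850 = 88.853

t(5,3)=1.878 V=88.853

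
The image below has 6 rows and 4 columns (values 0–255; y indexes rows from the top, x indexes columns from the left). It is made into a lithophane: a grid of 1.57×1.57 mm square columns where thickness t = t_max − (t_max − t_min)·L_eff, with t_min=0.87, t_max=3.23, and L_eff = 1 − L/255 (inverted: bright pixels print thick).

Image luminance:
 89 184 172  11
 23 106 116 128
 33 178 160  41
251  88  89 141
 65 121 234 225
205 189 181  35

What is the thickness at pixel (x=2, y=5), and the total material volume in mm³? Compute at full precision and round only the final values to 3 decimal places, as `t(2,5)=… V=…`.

t(2,5)=2.545 V=121.387

span = t_max - t_min = 3.23 - 0.87 = 2.360
L(2,5) = 181, L_eff = 1 - 181/255 = 0.290196 (inverted)
t(2,5) = 3.23 - 2.360·0.290196 = 2.545
Σt over all 6·4 pixels = 62789/1275 ≈ 49.2462745
V = pitch²·Σt = 1.57²·62789/1275 = 121.387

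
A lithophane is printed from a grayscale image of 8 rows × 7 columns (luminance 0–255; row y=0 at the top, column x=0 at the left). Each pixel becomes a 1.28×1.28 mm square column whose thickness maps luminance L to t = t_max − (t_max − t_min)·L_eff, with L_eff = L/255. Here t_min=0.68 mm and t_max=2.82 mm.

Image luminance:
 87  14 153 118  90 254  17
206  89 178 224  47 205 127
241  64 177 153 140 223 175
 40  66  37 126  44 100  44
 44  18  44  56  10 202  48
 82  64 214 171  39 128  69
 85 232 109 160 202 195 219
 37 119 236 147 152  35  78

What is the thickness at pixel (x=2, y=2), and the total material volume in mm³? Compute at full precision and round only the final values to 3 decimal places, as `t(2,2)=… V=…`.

span = t_max - t_min = 2.82 - 0.68 = 2.140
L(2,2) = 177, L_eff = 177/255 = 0.694118
t(2,2) = 2.82 - 2.140·0.694118 = 1.335
Σt over all 8·7 pixels = 651821/6375 ≈ 102.2464314
V = pitch²·Σt = 1.28²·651821/6375 = 167.521

t(2,2)=1.335 V=167.521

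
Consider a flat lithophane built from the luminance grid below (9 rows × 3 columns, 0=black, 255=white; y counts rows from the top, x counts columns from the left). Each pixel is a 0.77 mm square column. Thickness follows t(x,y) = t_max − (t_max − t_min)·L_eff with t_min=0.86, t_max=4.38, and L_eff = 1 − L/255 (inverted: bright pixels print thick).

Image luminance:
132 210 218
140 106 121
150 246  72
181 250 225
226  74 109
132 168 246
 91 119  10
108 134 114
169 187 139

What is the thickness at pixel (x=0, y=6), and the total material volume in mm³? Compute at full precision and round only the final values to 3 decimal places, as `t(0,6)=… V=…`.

t(0,6)=2.116 V=47.135

span = t_max - t_min = 4.38 - 0.86 = 3.520
L(0,6) = 91, L_eff = 1 - 91/255 = 0.643137 (inverted)
t(0,6) = 4.38 - 3.520·0.643137 = 2.116
Σt over all 9·3 pixels = 337869/4250 ≈ 79.4985882
V = pitch²·Σt = 0.77²·337869/4250 = 47.135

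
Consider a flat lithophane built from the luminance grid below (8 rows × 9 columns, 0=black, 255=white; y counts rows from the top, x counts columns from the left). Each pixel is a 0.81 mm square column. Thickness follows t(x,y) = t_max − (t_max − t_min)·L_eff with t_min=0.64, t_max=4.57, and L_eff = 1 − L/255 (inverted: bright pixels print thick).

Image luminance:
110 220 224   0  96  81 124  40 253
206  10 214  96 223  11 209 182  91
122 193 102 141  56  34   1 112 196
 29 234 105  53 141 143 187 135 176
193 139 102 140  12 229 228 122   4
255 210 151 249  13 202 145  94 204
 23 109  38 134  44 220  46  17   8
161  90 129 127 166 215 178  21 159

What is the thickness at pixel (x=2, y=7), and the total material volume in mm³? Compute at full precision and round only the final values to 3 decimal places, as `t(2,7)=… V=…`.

t(2,7)=2.628 V=122.522

span = t_max - t_min = 4.57 - 0.64 = 3.930
L(2,7) = 129, L_eff = 1 - 129/255 = 0.494118 (inverted)
t(2,7) = 4.57 - 3.930·0.494118 = 2.628
Σt over all 8·9 pixels = 1587317/8500 ≈ 186.7431765
V = pitch²·Σt = 0.81²·1587317/8500 = 122.522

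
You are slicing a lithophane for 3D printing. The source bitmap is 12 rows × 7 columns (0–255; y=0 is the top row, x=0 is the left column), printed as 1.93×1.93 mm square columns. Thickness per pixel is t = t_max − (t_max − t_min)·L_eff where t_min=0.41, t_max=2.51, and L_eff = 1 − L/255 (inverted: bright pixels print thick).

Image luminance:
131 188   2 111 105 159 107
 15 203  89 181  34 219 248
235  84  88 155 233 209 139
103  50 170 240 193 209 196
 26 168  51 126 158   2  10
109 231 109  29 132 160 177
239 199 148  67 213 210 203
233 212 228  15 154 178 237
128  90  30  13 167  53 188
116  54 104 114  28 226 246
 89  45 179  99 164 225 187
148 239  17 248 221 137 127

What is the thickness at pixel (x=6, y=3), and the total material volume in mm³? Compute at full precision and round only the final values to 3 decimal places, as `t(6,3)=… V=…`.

t(6,3)=2.024 V=490.320

span = t_max - t_min = 2.51 - 0.41 = 2.100
L(6,3) = 196, L_eff = 1 - 196/255 = 0.231373 (inverted)
t(6,3) = 2.51 - 2.100·0.231373 = 2.024
Σt over all 12·7 pixels = 55944/425 ≈ 131.6329412
V = pitch²·Σt = 1.93²·55944/425 = 490.320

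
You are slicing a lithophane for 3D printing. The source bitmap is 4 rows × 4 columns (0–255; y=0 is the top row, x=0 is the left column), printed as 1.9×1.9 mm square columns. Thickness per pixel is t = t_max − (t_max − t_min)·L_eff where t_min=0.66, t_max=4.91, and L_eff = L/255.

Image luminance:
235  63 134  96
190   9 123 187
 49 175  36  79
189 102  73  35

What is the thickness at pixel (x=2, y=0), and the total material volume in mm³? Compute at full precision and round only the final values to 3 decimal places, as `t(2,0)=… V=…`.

t(2,0)=2.677 V=176.806

span = t_max - t_min = 4.91 - 0.66 = 4.250
L(2,0) = 134, L_eff = 134/255 = 0.525490
t(2,0) = 4.91 - 4.250·0.525490 = 2.677
Σt over all 4·4 pixels = 14693/300 ≈ 48.9766667
V = pitch²·Σt = 1.9²·14693/300 = 176.806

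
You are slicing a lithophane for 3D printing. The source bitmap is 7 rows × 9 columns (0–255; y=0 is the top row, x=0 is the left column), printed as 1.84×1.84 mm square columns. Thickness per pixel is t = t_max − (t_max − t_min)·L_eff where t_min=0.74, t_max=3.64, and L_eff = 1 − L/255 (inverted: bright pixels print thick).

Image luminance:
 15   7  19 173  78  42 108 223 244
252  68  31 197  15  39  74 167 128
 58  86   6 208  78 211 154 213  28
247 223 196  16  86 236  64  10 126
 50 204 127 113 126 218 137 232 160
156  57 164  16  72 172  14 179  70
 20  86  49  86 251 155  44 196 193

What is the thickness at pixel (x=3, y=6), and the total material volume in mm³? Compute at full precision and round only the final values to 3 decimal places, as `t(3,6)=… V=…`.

span = t_max - t_min = 3.64 - 0.74 = 2.900
L(3,6) = 86, L_eff = 1 - 86/255 = 0.662745 (inverted)
t(3,6) = 3.64 - 2.900·0.662745 = 1.718
Σt over all 7·9 pixels = 55933/425 ≈ 131.6070588
V = pitch²·Σt = 1.84²·55933/425 = 445.569

t(3,6)=1.718 V=445.569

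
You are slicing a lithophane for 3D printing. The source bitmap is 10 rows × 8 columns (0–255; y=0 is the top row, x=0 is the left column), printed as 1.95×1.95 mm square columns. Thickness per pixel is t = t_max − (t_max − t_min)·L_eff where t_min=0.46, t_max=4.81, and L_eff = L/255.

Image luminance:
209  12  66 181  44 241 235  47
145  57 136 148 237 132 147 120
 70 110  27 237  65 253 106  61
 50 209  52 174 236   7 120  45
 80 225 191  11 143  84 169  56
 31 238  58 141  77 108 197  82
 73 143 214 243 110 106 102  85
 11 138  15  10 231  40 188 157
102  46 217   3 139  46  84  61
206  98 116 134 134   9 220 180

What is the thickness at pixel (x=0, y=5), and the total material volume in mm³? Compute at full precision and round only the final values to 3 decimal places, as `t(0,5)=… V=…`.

span = t_max - t_min = 4.81 - 0.46 = 4.350
L(0,5) = 31, L_eff = 31/255 = 0.121569
t(0,5) = 4.81 - 4.350·0.121569 = 4.281
Σt over all 10·8 pixels = 377761/1700 ≈ 222.2123529
V = pitch²·Σt = 1.95²·377761/1700 = 844.962

t(0,5)=4.281 V=844.962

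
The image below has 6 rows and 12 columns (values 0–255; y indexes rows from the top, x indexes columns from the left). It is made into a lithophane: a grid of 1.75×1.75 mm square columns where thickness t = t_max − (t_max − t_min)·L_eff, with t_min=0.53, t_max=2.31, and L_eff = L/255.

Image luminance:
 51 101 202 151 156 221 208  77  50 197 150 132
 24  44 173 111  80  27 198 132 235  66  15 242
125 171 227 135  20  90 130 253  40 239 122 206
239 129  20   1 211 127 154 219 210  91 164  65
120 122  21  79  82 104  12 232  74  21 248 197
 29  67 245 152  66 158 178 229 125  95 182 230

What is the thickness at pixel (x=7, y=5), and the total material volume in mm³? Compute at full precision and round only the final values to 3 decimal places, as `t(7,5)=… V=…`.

span = t_max - t_min = 2.31 - 0.53 = 1.780
L(7,5) = 229, L_eff = 229/255 = 0.898039
t(7,5) = 2.31 - 1.780·0.898039 = 0.711
Σt over all 6·12 pixels = 1275169/12750 ≈ 100.0132549
V = pitch²·Σt = 1.75²·1275169/12750 = 306.291

t(7,5)=0.711 V=306.291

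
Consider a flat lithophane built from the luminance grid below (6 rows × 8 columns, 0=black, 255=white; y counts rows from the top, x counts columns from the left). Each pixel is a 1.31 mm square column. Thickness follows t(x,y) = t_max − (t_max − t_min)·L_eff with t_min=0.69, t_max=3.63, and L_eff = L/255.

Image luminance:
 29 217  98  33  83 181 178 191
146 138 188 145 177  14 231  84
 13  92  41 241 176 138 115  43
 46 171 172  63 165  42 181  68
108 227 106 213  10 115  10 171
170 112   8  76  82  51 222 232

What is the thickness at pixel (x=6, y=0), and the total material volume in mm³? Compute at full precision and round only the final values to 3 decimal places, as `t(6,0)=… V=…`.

t(6,0)=1.578 V=183.999

span = t_max - t_min = 3.63 - 0.69 = 2.940
L(6,0) = 178, L_eff = 178/255 = 0.698039
t(6,0) = 3.63 - 2.940·0.698039 = 1.578
Σt over all 6·8 pixels = 455683/4250 ≈ 107.2195294
V = pitch²·Σt = 1.31²·455683/4250 = 183.999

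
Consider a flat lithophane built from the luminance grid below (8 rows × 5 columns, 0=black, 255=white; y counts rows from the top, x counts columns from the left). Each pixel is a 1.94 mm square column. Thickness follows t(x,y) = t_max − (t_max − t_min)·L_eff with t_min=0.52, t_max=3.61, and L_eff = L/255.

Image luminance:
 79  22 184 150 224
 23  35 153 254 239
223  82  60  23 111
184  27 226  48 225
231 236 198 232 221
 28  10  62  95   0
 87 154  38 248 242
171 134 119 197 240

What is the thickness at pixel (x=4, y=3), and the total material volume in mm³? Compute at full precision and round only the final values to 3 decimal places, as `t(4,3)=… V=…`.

t(4,3)=0.884 V=291.947

span = t_max - t_min = 3.61 - 0.52 = 3.090
L(4,3) = 225, L_eff = 225/255 = 0.882353
t(4,3) = 3.61 - 3.090·0.882353 = 0.884
Σt over all 8·5 pixels = 131871/1700 ≈ 77.5711765
V = pitch²·Σt = 1.94²·131871/1700 = 291.947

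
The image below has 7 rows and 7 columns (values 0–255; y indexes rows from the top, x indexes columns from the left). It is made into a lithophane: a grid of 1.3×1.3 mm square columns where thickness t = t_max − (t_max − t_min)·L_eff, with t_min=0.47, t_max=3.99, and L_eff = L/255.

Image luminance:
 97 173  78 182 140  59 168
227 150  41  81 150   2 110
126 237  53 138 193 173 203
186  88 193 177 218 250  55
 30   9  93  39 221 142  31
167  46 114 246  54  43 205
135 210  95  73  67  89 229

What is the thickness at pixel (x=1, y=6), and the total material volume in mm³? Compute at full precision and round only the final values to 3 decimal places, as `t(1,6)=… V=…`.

t(1,6)=1.091 V=183.768

span = t_max - t_min = 3.99 - 0.47 = 3.520
L(1,6) = 210, L_eff = 210/255 = 0.823529
t(1,6) = 3.99 - 3.520·0.823529 = 1.091
Σt over all 7·7 pixels = 2772833/25500 ≈ 108.7385490
V = pitch²·Σt = 1.3²·2772833/25500 = 183.768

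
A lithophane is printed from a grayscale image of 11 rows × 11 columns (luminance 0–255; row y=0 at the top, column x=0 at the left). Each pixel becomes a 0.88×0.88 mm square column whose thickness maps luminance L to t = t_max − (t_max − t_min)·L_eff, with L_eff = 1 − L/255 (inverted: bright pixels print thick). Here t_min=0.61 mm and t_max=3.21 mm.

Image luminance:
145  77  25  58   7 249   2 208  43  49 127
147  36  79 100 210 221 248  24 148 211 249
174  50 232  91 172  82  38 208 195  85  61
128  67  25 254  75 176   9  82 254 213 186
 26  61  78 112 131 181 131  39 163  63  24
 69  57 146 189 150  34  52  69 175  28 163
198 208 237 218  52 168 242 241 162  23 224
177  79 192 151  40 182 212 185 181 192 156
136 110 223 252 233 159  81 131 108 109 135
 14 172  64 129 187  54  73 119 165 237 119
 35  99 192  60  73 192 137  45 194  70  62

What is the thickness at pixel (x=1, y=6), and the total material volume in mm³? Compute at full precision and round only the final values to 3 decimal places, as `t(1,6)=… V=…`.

span = t_max - t_min = 3.21 - 0.61 = 2.600
L(1,6) = 208, L_eff = 1 - 208/255 = 0.184314 (inverted)
t(1,6) = 3.21 - 2.600·0.184314 = 2.731
Σt over all 11·11 pixels = 1185031/5100 ≈ 232.3590196
V = pitch²·Σt = 0.88²·1185031/5100 = 179.939

t(1,6)=2.731 V=179.939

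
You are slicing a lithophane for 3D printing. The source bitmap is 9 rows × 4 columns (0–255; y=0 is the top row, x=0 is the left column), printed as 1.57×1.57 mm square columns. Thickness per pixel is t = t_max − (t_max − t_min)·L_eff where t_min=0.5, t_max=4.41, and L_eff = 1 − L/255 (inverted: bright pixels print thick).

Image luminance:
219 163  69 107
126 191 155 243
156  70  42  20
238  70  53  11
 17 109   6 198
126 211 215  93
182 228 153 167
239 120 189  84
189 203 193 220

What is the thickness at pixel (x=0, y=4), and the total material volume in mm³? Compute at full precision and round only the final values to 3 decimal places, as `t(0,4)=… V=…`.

span = t_max - t_min = 4.41 - 0.5 = 3.910
L(0,4) = 17, L_eff = 1 - 17/255 = 0.933333 (inverted)
t(0,4) = 4.41 - 3.910·0.933333 = 0.761
Σt over all 9·4 pixels = 5749/60 ≈ 95.8166667
V = pitch²·Σt = 1.57²·5749/60 = 236.179

t(0,4)=0.761 V=236.179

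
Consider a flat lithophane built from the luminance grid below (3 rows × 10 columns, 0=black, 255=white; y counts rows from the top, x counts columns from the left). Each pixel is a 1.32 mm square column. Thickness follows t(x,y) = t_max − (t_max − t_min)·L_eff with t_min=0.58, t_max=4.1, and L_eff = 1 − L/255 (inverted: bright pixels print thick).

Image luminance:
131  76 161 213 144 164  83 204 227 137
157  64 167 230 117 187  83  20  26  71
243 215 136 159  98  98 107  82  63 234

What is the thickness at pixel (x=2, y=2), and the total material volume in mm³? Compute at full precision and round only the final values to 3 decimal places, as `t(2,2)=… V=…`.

t(2,2)=2.457 V=128.859

span = t_max - t_min = 4.1 - 0.58 = 3.520
L(2,2) = 136, L_eff = 1 - 136/255 = 0.466667 (inverted)
t(2,2) = 4.1 - 3.520·0.466667 = 2.457
Σt over all 3·10 pixels = 27733/375 ≈ 73.9546667
V = pitch²·Σt = 1.32²·27733/375 = 128.859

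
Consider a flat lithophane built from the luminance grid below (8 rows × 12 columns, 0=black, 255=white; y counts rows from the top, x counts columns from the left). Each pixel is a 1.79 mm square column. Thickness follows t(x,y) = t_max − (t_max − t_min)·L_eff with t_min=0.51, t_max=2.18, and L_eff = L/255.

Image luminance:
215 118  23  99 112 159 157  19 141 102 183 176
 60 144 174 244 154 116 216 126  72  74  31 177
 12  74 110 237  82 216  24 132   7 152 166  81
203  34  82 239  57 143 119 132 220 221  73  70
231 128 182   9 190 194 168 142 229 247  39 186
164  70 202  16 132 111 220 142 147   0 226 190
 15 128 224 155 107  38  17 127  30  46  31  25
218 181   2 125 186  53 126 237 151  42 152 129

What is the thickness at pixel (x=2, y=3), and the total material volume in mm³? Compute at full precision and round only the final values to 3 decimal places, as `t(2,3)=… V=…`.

t(2,3)=1.643 V=416.903

span = t_max - t_min = 2.18 - 0.51 = 1.670
L(2,3) = 82, L_eff = 82/255 = 0.321569
t(2,3) = 2.18 - 1.670·0.321569 = 1.643
Σt over all 8·12 pixels = 829486/6375 ≈ 130.1154510
V = pitch²·Σt = 1.79²·829486/6375 = 416.903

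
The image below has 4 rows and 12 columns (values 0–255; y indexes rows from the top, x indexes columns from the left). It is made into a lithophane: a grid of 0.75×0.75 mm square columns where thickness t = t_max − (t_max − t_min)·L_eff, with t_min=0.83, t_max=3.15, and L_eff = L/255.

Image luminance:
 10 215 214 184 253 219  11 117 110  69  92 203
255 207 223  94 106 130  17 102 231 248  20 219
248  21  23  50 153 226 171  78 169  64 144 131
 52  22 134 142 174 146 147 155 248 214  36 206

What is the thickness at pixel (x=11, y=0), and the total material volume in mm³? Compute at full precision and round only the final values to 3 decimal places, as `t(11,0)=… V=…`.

t(11,0)=1.303 V=50.746

span = t_max - t_min = 3.15 - 0.83 = 2.320
L(11,0) = 203, L_eff = 203/255 = 0.796078
t(11,0) = 3.15 - 2.320·0.796078 = 1.303
Σt over all 4·12 pixels = 575126/6375 ≈ 90.2158431
V = pitch²·Σt = 0.75²·575126/6375 = 50.746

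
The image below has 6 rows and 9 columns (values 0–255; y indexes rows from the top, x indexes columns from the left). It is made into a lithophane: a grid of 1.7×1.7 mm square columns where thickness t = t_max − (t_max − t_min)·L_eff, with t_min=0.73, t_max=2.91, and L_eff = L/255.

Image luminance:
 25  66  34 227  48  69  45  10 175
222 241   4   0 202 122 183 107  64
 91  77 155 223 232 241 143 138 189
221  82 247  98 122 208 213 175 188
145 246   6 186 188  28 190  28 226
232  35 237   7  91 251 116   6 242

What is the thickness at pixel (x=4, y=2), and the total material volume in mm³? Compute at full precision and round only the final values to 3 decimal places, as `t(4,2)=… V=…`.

t(4,2)=0.927 V=272.615

span = t_max - t_min = 2.91 - 0.73 = 2.180
L(4,2) = 232, L_eff = 232/255 = 0.909804
t(4,2) = 2.91 - 2.180·0.909804 = 0.927
Σt over all 6·9 pixels = 200452/2125 ≈ 94.3303529
V = pitch²·Σt = 1.7²·200452/2125 = 272.615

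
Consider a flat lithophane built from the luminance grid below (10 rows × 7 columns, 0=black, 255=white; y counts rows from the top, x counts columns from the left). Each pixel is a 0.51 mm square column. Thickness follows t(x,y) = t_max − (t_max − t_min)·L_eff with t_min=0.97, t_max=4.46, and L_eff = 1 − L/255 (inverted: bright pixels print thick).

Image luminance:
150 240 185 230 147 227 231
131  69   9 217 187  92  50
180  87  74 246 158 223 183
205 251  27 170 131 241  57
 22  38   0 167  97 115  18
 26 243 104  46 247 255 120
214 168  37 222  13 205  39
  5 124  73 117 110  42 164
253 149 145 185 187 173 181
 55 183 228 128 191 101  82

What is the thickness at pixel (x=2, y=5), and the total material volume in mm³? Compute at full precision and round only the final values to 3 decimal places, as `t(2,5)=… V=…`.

t(2,5)=2.393 V=52.084

span = t_max - t_min = 4.46 - 0.97 = 3.490
L(2,5) = 104, L_eff = 1 - 104/255 = 0.592157 (inverted)
t(2,5) = 4.46 - 3.490·0.592157 = 2.393
Σt over all 10·7 pixels = 255314/1275 ≈ 200.2462745
V = pitch²·Σt = 0.51²·255314/1275 = 52.084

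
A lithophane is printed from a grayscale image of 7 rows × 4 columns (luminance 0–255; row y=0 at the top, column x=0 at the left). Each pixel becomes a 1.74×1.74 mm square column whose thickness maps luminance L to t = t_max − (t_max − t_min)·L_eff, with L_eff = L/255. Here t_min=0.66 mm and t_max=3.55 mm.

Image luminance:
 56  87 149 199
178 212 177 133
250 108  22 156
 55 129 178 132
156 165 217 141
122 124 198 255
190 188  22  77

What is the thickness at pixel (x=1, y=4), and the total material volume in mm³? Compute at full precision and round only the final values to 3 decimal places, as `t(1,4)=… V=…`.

t(1,4)=1.680 V=161.084

span = t_max - t_min = 3.55 - 0.66 = 2.890
L(1,4) = 165, L_eff = 165/255 = 0.647059
t(1,4) = 3.55 - 2.890·0.647059 = 1.680
Σt over all 7·4 pixels = 19952/375 ≈ 53.2053333
V = pitch²·Σt = 1.74²·19952/375 = 161.084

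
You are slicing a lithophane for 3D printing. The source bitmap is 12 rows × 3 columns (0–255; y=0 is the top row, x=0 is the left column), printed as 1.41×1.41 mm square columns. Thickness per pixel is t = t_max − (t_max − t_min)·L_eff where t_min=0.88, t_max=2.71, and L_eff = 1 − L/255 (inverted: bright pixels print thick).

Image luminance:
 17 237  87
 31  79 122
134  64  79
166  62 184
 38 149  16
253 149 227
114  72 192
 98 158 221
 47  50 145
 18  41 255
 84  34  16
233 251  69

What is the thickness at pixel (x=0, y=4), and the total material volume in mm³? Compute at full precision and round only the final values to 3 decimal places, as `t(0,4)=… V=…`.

t(0,4)=1.153 V=122.793

span = t_max - t_min = 2.71 - 0.88 = 1.830
L(0,4) = 38, L_eff = 1 - 38/255 = 0.850980 (inverted)
t(0,4) = 2.71 - 1.830·0.850980 = 1.153
Σt over all 12·3 pixels = 131248/2125 ≈ 61.7637647
V = pitch²·Σt = 1.41²·131248/2125 = 122.793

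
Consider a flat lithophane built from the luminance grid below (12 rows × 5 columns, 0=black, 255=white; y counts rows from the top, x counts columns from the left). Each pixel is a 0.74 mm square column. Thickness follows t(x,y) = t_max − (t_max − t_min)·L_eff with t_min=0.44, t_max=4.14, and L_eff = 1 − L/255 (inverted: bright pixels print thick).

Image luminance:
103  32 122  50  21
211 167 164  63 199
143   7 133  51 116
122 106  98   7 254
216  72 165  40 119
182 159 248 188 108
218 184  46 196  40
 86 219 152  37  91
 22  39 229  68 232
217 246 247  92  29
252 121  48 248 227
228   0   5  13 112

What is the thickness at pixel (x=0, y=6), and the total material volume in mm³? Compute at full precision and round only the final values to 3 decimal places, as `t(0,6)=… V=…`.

t(0,6)=3.603 V=74.922

span = t_max - t_min = 4.14 - 0.44 = 3.700
L(0,6) = 218, L_eff = 1 - 218/255 = 0.145098 (inverted)
t(0,6) = 4.14 - 3.700·0.145098 = 3.603
Σt over all 12·5 pixels = 34889/255 ≈ 136.8196078
V = pitch²·Σt = 0.74²·34889/255 = 74.922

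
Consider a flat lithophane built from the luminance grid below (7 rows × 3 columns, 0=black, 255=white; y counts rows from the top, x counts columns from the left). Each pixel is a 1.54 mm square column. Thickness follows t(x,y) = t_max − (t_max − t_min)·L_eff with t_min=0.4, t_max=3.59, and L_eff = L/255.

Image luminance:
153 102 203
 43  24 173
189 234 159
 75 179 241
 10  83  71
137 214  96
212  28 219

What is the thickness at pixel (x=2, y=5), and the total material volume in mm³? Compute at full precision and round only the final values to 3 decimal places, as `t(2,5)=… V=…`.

span = t_max - t_min = 3.59 - 0.4 = 3.190
L(2,5) = 96, L_eff = 96/255 = 0.376471
t(2,5) = 3.59 - 3.190·0.376471 = 2.389
Σt over all 7·3 pixels = 101489/2550 ≈ 39.7996078
V = pitch²·Σt = 1.54²·101489/2550 = 94.389

t(2,5)=2.389 V=94.389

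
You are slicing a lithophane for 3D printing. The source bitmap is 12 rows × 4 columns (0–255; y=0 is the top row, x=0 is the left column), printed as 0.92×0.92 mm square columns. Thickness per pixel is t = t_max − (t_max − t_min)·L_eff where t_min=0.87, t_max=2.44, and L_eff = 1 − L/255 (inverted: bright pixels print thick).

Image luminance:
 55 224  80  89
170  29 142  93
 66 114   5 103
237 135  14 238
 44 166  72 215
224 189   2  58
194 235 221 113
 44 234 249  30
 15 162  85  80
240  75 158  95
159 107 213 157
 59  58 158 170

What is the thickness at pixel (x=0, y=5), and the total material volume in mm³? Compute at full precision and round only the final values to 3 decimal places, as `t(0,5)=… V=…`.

span = t_max - t_min = 2.44 - 0.87 = 1.570
L(0,5) = 224, L_eff = 1 - 224/255 = 0.121569 (inverted)
t(0,5) = 2.44 - 1.570·0.121569 = 2.249
Σt over all 12·4 pixels = 134577/1700 ≈ 79.1629412
V = pitch²·Σt = 0.92²·134577/1700 = 67.004

t(0,5)=2.249 V=67.004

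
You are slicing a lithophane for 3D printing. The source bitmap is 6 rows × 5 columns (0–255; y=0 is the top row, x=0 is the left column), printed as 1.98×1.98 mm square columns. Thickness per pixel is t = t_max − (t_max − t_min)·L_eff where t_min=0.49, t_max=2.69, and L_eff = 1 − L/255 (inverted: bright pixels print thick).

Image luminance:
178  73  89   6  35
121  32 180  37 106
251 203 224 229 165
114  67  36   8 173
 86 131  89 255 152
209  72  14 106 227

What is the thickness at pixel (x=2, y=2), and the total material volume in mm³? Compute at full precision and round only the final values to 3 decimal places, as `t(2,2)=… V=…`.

span = t_max - t_min = 2.69 - 0.49 = 2.200
L(2,2) = 224, L_eff = 1 - 224/255 = 0.121569 (inverted)
t(2,2) = 2.69 - 2.200·0.121569 = 2.423
Σt over all 6·5 pixels = 118181/2550 ≈ 46.3454902
V = pitch²·Σt = 1.98²·118181/2550 = 181.693

t(2,2)=2.423 V=181.693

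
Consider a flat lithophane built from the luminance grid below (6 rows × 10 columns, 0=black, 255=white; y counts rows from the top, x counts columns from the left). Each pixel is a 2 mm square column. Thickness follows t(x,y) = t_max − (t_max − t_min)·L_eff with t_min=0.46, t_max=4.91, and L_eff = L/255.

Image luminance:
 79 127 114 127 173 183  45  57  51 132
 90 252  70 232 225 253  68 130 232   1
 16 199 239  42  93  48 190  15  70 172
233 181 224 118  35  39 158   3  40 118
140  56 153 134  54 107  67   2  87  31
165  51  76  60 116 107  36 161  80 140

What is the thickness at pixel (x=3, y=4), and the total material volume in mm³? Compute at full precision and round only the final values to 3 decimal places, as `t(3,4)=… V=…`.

t(3,4)=2.572 V=710.923

span = t_max - t_min = 4.91 - 0.46 = 4.450
L(3,4) = 134, L_eff = 134/255 = 0.525490
t(3,4) = 4.91 - 4.450·0.525490 = 2.572
Σt over all 6·10 pixels = 906427/5100 ≈ 177.7307843
V = pitch²·Σt = 2²·906427/5100 = 710.923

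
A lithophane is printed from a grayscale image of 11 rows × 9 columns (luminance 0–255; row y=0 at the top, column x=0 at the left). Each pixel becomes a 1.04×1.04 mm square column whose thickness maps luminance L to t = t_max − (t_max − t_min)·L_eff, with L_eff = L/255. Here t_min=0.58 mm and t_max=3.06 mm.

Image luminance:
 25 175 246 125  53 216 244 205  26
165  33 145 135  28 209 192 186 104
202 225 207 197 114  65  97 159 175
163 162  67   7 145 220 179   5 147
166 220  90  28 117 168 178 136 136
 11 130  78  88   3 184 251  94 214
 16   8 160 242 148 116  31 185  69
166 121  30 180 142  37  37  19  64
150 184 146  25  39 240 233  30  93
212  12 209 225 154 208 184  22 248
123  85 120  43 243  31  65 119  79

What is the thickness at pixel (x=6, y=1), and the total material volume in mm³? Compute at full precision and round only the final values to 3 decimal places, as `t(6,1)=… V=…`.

t(6,1)=1.193 V=194.772

span = t_max - t_min = 3.06 - 0.58 = 2.480
L(6,1) = 192, L_eff = 192/255 = 0.752941
t(6,1) = 3.06 - 2.480·0.752941 = 1.193
Σt over all 11·9 pixels = 765331/4250 ≈ 180.0778824
V = pitch²·Σt = 1.04²·765331/4250 = 194.772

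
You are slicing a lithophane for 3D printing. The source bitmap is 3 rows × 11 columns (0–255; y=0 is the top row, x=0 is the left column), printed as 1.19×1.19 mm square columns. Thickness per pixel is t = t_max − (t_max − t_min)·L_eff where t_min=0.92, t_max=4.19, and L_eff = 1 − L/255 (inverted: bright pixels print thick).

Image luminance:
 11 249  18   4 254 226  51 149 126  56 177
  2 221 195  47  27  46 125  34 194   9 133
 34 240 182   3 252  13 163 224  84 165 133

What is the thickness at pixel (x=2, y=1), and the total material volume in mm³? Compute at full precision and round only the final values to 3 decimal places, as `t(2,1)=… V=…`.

span = t_max - t_min = 4.19 - 0.92 = 3.270
L(2,1) = 195, L_eff = 1 - 195/255 = 0.235294 (inverted)
t(2,1) = 4.19 - 3.270·0.235294 = 3.421
Σt over all 3·11 pixels = 677383/8500 ≈ 79.6921176
V = pitch²·Σt = 1.19²·677383/8500 = 112.852

t(2,1)=3.421 V=112.852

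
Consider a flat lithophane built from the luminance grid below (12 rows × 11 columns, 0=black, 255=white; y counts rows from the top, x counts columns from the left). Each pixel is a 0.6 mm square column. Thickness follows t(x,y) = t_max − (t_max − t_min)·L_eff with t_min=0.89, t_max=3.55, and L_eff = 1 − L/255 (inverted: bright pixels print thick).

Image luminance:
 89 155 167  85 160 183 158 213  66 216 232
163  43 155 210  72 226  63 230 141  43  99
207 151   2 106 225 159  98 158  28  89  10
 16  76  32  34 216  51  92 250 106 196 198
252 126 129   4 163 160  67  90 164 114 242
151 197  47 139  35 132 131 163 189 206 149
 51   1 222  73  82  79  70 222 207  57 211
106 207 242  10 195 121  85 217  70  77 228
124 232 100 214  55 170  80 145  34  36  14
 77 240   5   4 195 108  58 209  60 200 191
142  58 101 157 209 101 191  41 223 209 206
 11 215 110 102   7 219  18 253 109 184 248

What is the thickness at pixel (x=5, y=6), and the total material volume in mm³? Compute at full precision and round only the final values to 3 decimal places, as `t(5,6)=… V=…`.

t(5,6)=1.714 V=106.948

span = t_max - t_min = 3.55 - 0.89 = 2.660
L(5,6) = 79, L_eff = 1 - 79/255 = 0.690196 (inverted)
t(5,6) = 3.55 - 2.660·0.690196 = 1.714
Σt over all 12·11 pixels = 1262577/4250 ≈ 297.0769412
V = pitch²·Σt = 0.6²·1262577/4250 = 106.948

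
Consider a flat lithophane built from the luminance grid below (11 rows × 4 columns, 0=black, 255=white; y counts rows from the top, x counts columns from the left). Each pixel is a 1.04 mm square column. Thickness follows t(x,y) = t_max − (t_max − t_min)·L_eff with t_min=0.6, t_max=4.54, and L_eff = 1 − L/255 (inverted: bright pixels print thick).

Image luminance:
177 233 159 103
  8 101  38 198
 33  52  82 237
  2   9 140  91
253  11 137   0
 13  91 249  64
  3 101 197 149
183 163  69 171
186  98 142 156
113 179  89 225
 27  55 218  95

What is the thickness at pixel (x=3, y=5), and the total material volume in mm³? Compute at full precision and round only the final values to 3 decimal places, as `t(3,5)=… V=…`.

t(3,5)=1.589 V=113.784

span = t_max - t_min = 4.54 - 0.6 = 3.940
L(3,5) = 64, L_eff = 1 - 64/255 = 0.749020 (inverted)
t(3,5) = 4.54 - 3.940·0.749020 = 1.589
Σt over all 11·4 pixels = 105.2
V = pitch²·Σt = 1.04²·105.2 = 113.784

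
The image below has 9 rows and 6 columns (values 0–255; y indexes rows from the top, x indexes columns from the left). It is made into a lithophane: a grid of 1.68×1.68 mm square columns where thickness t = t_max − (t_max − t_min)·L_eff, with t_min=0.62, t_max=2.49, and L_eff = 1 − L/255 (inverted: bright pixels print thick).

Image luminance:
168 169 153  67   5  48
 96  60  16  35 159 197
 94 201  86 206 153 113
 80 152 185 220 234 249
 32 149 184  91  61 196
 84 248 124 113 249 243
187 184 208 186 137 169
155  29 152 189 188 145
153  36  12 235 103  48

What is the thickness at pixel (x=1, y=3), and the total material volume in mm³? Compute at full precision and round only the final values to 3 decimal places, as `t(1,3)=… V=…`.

t(1,3)=1.735 V=248.401

span = t_max - t_min = 2.49 - 0.62 = 1.870
L(1,3) = 152, L_eff = 1 - 152/255 = 0.403922 (inverted)
t(1,3) = 2.49 - 1.870·0.403922 = 1.735
Σt over all 9·6 pixels = 33004/375 ≈ 88.0106667
V = pitch²·Σt = 1.68²·33004/375 = 248.401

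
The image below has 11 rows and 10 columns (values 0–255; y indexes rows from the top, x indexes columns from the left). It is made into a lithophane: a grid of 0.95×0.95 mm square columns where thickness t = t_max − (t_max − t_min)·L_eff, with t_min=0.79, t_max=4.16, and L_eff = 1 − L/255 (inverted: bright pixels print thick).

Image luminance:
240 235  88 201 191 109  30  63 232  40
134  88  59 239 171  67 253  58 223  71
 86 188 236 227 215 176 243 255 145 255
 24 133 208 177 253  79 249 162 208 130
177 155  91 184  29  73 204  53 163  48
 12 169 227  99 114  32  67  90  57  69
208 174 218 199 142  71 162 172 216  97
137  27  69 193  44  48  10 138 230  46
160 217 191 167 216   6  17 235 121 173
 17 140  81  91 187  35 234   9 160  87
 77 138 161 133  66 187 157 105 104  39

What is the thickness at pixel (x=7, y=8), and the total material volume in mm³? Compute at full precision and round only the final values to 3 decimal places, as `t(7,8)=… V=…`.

span = t_max - t_min = 4.16 - 0.79 = 3.370
L(7,8) = 235, L_eff = 1 - 235/255 = 0.078431 (inverted)
t(7,8) = 4.16 - 3.370·0.078431 = 3.896
Σt over all 11·10 pixels = 1806448/6375 ≈ 283.3643922
V = pitch²·Σt = 0.95²·1806448/6375 = 255.736

t(7,8)=3.896 V=255.736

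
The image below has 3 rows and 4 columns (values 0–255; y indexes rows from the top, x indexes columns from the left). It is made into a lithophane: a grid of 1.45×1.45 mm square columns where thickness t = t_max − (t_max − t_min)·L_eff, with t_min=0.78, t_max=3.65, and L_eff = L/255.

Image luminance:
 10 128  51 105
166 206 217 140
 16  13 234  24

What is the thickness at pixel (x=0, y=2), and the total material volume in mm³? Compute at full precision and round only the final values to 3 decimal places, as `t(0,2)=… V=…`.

span = t_max - t_min = 3.65 - 0.78 = 2.870
L(0,2) = 16, L_eff = 16/255 = 0.062745
t(0,2) = 3.65 - 2.870·0.062745 = 3.470
Σt over all 3·4 pixels = 74093/2550 ≈ 29.0560784
V = pitch²·Σt = 1.45²·74093/2550 = 61.090

t(0,2)=3.470 V=61.090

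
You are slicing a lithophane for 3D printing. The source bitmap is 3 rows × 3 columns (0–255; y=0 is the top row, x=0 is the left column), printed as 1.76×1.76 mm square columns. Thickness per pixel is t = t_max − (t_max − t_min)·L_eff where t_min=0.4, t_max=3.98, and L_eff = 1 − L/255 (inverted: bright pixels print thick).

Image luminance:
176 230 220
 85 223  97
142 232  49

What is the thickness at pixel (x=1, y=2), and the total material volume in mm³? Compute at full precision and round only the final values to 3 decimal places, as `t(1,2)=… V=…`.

span = t_max - t_min = 3.98 - 0.4 = 3.580
L(1,2) = 232, L_eff = 1 - 232/255 = 0.090196 (inverted)
t(1,2) = 3.98 - 3.580·0.090196 = 3.657
Σt over all 3·3 pixels = 153083/6375 ≈ 24.0130196
V = pitch²·Σt = 1.76²·153083/6375 = 74.383

t(1,2)=3.657 V=74.383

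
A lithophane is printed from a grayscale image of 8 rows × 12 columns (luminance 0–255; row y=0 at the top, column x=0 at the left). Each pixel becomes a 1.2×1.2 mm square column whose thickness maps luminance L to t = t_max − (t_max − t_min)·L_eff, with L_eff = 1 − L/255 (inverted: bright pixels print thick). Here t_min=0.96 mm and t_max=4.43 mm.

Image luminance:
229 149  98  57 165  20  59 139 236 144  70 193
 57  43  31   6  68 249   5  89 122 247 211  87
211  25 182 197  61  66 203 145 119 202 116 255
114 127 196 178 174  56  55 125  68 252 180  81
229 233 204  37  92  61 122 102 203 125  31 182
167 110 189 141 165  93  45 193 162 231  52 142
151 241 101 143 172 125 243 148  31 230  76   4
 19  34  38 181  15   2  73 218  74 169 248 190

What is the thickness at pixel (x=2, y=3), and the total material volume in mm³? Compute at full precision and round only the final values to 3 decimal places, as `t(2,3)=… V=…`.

span = t_max - t_min = 4.43 - 0.96 = 3.470
L(2,3) = 196, L_eff = 1 - 196/255 = 0.231373 (inverted)
t(2,3) = 4.43 - 3.470·0.231373 = 3.627
Σt over all 8·12 pixels = 2217511/8500 ≈ 260.8836471
V = pitch²·Σt = 1.2²·2217511/8500 = 375.672

t(2,3)=3.627 V=375.672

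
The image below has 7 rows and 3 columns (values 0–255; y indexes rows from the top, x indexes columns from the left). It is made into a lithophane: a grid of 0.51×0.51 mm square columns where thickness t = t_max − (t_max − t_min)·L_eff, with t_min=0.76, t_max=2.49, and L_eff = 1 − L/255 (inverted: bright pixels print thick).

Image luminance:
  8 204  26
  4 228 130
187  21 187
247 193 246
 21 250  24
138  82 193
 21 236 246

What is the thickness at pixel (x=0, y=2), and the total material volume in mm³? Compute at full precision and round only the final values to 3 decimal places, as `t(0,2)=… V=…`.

span = t_max - t_min = 2.49 - 0.76 = 1.730
L(0,2) = 187, L_eff = 1 - 187/255 = 0.266667 (inverted)
t(0,2) = 2.49 - 1.730·0.266667 = 2.029
Σt over all 7·3 pixels = 75608/2125 ≈ 35.5802353
V = pitch²·Σt = 0.51²·75608/2125 = 9.254

t(0,2)=2.029 V=9.254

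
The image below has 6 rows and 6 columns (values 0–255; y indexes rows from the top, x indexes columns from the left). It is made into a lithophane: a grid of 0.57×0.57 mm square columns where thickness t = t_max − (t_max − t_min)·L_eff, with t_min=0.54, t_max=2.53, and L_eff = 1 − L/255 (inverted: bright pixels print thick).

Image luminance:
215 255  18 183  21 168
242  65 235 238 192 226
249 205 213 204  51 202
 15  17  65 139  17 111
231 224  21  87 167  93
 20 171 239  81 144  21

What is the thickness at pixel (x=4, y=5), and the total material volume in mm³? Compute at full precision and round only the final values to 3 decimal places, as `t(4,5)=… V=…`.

span = t_max - t_min = 2.53 - 0.54 = 1.990
L(4,5) = 144, L_eff = 1 - 144/255 = 0.435294 (inverted)
t(4,5) = 2.53 - 1.990·0.435294 = 1.664
Σt over all 6·6 pixels = 59987/1020 ≈ 58.8107843
V = pitch²·Σt = 0.57²·59987/1020 = 19.108

t(4,5)=1.664 V=19.108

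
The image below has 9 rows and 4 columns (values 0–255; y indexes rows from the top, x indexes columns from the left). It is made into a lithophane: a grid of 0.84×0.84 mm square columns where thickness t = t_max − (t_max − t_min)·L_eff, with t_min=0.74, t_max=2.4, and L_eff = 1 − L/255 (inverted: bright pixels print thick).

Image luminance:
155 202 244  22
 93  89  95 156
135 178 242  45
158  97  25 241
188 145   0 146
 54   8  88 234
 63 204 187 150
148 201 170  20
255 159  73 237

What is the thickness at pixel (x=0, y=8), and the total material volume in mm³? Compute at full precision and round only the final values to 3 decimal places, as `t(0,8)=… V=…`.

span = t_max - t_min = 2.4 - 0.74 = 1.660
L(0,8) = 255, L_eff = 1 - 255/255 = 0.000000 (inverted)
t(0,8) = 2.4 - 1.660·0.000000 = 2.400
Σt over all 9·4 pixels = 746941/12750 ≈ 58.5836078
V = pitch²·Σt = 0.84²·746941/12750 = 41.337

t(0,8)=2.400 V=41.337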